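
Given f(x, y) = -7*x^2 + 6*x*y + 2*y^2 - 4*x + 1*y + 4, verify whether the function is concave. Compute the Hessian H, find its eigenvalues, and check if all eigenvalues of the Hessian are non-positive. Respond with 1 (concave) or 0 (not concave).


The Hessian of f(x,y) = -7*x^2 + 6*x*y + 2*y^2 - 4*x + 1*y + 4 is:
H = [[-14, 6], [6, 4]]
Trace = -14 + 4 = -10
Determinant = -14*4 - (6)^2 = -92
Discriminant = (-10)^2 - 4*-92 = 468.0
Eigenvalues: lambda_1 = -15.8167, lambda_2 = 5.8167
The function is not concave.

0


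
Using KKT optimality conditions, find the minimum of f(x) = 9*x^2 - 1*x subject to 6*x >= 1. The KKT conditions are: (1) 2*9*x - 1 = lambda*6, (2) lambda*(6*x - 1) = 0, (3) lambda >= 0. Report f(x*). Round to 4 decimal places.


Step 1: Try lambda = 0 (constraint inactive).
x_unc = 1/(2*9) = 0.0556
Check: 6*0.0556 = 0.3336 < 1 -- violated!
Step 2: Constraint must be active: 6*x = 1
x* = 1/6 = 0.1667 (rounded; the exact value 1/6 is used below)
lambda = (2*9*(1/6) - 1)/6 = 0.3333
Step 3: Compute optimal value.
f(x*) = 9*(1/6)^2 - 1*(1/6) = 0.0833


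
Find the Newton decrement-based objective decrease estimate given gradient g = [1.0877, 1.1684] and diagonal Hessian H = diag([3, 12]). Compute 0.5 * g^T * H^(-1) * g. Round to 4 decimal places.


Step 1: H is diagonal, so H^(-1) * g = [0.3626, 0.0974].
Step 2: g^T H^(-1) g = sum_i g_i^2 / H_ii
  = (1.0877)^2/3 + (1.1684)^2/12
  = 0.3944 + 0.1138 = 0.5081
Step 3: Objective decrease = 0.5 * g^T H^(-1) g = 0.2541


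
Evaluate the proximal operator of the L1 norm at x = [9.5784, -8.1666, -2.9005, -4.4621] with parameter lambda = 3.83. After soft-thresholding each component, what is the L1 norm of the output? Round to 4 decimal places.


Soft-thresholding with lambda = 3.83:
prox(9.5784) = sign(9.5784)*max(|9.5784| - 3.83, 0) = 5.7484
prox(-8.1666) = sign(-8.1666)*max(|-8.1666| - 3.83, 0) = -4.3366
prox(-2.9005) = sign(-2.9005)*max(|-2.9005| - 3.83, 0) = 0.0
prox(-4.4621) = sign(-4.4621)*max(|-4.4621| - 3.83, 0) = -0.6321
prox(x) = [5.7484, -4.3366, 0.0, -0.6321]
||prox(x)||_1 = 5.7484 + 4.3366 + 0.0 + 0.6321 = 10.7171


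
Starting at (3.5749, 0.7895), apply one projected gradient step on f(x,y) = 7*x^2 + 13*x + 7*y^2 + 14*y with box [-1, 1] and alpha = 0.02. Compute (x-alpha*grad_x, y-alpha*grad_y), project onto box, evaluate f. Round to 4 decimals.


Step 1: Compute gradient at (3.5749, 0.7895).
grad_x = 2*7*3.5749 + 13 = 63.0486
grad_y = 2*7*0.7895 + 14 = 25.053
Step 2: Gradient step.
x_raw = 3.5749 - 0.02*63.0486 = 2.3139
y_raw = 0.7895 - 0.02*25.053 = 0.2884
Step 3: Project onto [-1, 1].
x_proj = clip(2.3139) = 1.0
y_proj = clip(0.2884) = 0.2884
Step 4: Evaluate f.
f(1.0, 0.2884) = 24.6205


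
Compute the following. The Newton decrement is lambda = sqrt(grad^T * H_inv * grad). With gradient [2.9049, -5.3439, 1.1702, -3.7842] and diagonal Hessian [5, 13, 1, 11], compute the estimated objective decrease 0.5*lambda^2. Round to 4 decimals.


Step 1: H is diagonal, so H^(-1) * g = [0.581, -0.4111, 1.1702, -0.344].
Step 2: g^T H^(-1) g = sum_i g_i^2 / H_ii
  = (2.9049)^2/5 + (-5.3439)^2/13 + (1.1702)^2/1 + (-3.7842)^2/11
  = 1.6877 + 2.1967 + 1.3694 + 1.3018 = 6.5556
Step 3: Objective decrease = 0.5 * g^T H^(-1) g = 3.2778


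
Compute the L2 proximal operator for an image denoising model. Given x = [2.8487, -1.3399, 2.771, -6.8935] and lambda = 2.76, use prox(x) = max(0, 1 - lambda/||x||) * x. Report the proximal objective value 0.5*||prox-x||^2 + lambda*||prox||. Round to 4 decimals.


Step 1: Compute ||x||.
||x|| = 8.069
Step 2: Compute scaling factor.
scale = max(0, 1 - 2.76/8.069) = 0.658
Step 3: prox(x) = [1.8743, -0.8816, 1.8232, -4.5356]
||prox(x)|| = 5.309
Step 4: Proximal objective.
0.5*||prox-x||^2 = 3.8088
lambda*||prox|| = 14.6528
Total = 18.4617


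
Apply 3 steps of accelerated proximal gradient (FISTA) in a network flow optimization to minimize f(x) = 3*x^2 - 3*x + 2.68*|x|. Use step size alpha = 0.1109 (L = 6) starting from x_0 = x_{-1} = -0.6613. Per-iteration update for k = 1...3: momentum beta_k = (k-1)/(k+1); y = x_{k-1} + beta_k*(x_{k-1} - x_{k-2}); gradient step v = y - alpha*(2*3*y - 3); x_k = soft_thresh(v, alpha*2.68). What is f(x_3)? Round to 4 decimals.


FISTA on f(x) = 3*x^2 - 3*x + 2.68*|x|
L = 6, alpha = 0.1109
Iteration 1: beta = 0.0, y = -0.6613 + 0.0*(-0.6613 + 0.6613) = -0.6613
  grad(y) = -6.9678, v = y - alpha*grad = 0.1114
  prox(v) = soft_thresh(0.1114, 0.2972) = 0.0
Iteration 2: beta = 0.3333, y = 0.0 + 0.3333*(0.0 + 0.6613) = 0.2204
  grad(y) = -1.6774, v = y - alpha*grad = 0.4065
  prox(v) = soft_thresh(0.4065, 0.2972) = 0.1092
Iteration 3: beta = 0.5, y = 0.1092 + 0.5*(0.1092 - 0.0) = 0.1639
  grad(y) = -2.0168, v = y - alpha*grad = 0.3875
  prox(v) = soft_thresh(0.3875, 0.2972) = 0.0903
f(x_3) = 3*0.0903^2 - 3*0.0903 + 2.68*|0.0903| = -0.0044


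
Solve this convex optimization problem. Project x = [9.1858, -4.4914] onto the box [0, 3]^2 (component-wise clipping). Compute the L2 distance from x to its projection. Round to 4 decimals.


Project each component onto [0, 3].
clip(9.1858) = 3.0, clip(-4.4914) = 0.0
Projection = [3.0, 0.0]
Squared diffs: [38.2641, 20.1727]
Distance = sqrt(58.4368) = 7.6444


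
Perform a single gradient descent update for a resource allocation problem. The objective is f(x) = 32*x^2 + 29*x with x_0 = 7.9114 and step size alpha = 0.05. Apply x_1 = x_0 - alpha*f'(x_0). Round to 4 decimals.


We compute the gradient at x_0 and apply the update.
f'(x) = 64*x + 29
f'(7.9114) = 64*7.9114 + 29 = 535.3296
x_1 = 7.9114 - 0.05*535.3296 = -18.8551


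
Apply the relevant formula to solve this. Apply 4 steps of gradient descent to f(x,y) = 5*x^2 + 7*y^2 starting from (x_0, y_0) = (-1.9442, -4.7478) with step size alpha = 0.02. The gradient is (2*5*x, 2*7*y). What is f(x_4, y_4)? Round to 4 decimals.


Gradient descent on f(x,y) = 5*x^2 + 7*y^2.
Starting point: (-1.9442, -4.7478), alpha = 0.02
Step 1: grad_x = 2*5*-1.9442 = -19.442, grad_y = 2*7*-4.7478 = -66.4692
  x_1 = -1.9442 - 0.02*-19.442 = -1.5554
  y_1 = -4.7478 - 0.02*-66.4692 = -3.4184
Step 2: grad_x = 2*5*-1.5554 = -15.5536, grad_y = 2*7*-3.4184 = -47.8578
  x_2 = -1.5554 - 0.02*-15.5536 = -1.2443
  y_2 = -3.4184 - 0.02*-47.8578 = -2.4613
Step 3: grad_x = 2*5*-1.2443 = -12.4429, grad_y = 2*7*-2.4613 = -34.4576
  x_3 = -1.2443 - 0.02*-12.4429 = -0.9954
  y_3 = -2.4613 - 0.02*-34.4576 = -1.7721
Step 4: grad_x = 2*5*-0.9954 = -9.9543, grad_y = 2*7*-1.7721 = -24.8095
  x_4 = -0.9954 - 0.02*-9.9543 = -0.7963
  y_4 = -1.7721 - 0.02*-24.8095 = -1.2759
f(-0.7963, -1.2759) = 5*(-0.7963)^2 + 7*(-1.2759)^2 = 14.5666


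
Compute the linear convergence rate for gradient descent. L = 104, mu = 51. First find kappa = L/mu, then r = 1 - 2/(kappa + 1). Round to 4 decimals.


Step 1: Compute the condition number.
kappa = L/mu = 104/51 = 2.0392
Step 2: Compute the convergence rate.
r = 1 - 2/(kappa + 1) = 1 - 2*mu/(L + mu) = (L - mu)/(L + mu) = 53/155 = 0.3419


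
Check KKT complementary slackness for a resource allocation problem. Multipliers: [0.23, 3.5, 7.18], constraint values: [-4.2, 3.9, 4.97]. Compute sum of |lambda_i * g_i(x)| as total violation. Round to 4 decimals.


KKT complementary slackness check:
lambda_1 * g_1 = 0.23 * -4.2 = -0.966
lambda_2 * g_2 = 3.5 * 3.9 = 13.65
lambda_3 * g_3 = 7.18 * 4.97 = 35.6846
Total violation = 0.966 + 13.65 + 35.6846 = 50.3006


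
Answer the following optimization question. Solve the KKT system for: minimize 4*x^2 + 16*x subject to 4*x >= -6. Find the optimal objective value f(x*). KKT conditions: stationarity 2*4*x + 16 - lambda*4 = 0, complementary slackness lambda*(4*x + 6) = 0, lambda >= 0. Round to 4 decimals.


Step 1: Try lambda = 0 (constraint inactive).
x_unc = -16/(2*4) = -2.0
Check: 4*-2.0 = -8.0 < -6 -- violated!
Step 2: Constraint must be active: 4*x = -6
x* = -6/4 = -1.5
lambda = (2*4*(-1.5) + 16)/4 = 1.0
Step 3: Compute optimal value.
f(x*) = 4*(-1.5)^2 + 16*(-1.5) = -15.0


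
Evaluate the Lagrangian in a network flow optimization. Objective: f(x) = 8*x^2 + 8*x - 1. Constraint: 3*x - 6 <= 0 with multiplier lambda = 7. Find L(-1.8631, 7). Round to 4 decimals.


Step 1: Evaluate f(x).
f(-1.8631) = 8*(-1.8631)^2 + 8*(-1.8631) - 1 = 11.8643
Step 2: Evaluate g(x).
g(-1.8631) = 3*-1.8631 - 6 = -11.5893
Step 3: Compute Lagrangian.
L = 11.8643 + 7*-11.5893 = -69.2608


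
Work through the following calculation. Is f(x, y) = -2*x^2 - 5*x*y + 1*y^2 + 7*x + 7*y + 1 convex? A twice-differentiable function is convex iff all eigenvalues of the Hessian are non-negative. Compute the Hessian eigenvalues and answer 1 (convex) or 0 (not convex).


The Hessian of f(x,y) = -2*x^2 - 5*x*y + 1*y^2 + 7*x + 7*y + 1 is:
H = [[-4, -5], [-5, 2]]
Trace = -4 + 2 = -2
Determinant = -4*2 - (-5)^2 = -33
Discriminant = (-2)^2 - 4*-33 = 136.0
Eigenvalues: lambda_1 = -6.831, lambda_2 = 4.831
The function is not convex.

0


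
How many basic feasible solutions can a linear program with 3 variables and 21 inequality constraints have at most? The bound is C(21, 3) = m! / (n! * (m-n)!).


Each vertex corresponds to some choice of n active constraints out of m, so the number of vertices is at most C(m, n) = m! / (n!(m-n)!).
m = 21, n = 3
Numerator: 21 * 20 * 19
Denominator: 3! = 6
C(21, 3) = 1330


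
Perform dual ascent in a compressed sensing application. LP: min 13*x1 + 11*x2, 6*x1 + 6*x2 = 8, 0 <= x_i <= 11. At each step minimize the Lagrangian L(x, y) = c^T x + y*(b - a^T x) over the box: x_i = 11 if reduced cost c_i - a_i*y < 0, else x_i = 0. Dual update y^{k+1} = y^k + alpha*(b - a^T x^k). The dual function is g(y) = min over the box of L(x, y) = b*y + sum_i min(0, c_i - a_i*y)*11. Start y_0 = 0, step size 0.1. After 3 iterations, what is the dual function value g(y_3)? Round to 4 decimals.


Dual ascent for LP: min 13*x1 + 11*x2, 6*x1 + 6*x2 = 8, 0 <= x_i <= 11
Step 1: y^k = 0.0, reduced costs: (13.0, 11.0)
  x^k = (0.0, 0.0), subgradient = b - a^T x = 8.0
  y^{k+1} = 0.0 + 0.1*8.0 = 0.8
Step 2: y^k = 0.8, reduced costs: (8.2, 6.2)
  x^k = (0.0, 0.0), subgradient = b - a^T x = 8.0
  y^{k+1} = 0.8 + 0.1*8.0 = 1.6
Step 3: y^k = 1.6, reduced costs: (3.4, 1.4)
  x^k = (0.0, 0.0), subgradient = b - a^T x = 8.0
  y^{k+1} = 1.6 + 0.1*8.0 = 2.4
Dual objective at y_3 = 2.4: reduced costs (-1.4, -3.4), box minimizer x = (11.0, 11.0)
g(y_3) = b*y + (c1 - a1*y)*x1 + (c2 - a2*y)*x2 = 8*2.4 + (-1.4)*11.0 + (-3.4)*11.0 = 19.2 - 15.4 - 37.4 = -33.6


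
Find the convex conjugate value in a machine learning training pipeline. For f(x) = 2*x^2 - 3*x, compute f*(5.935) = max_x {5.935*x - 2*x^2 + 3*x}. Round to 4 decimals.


f*(y) = sup_x {y*x - a*x^2 - b*x} = sup_x {(y-b)*x - a*x^2}
FOC: (y - b) - 2a*x = 0 => x* = (y - b)/(2a)
x* = (5.935 + 3)/(2*2) = 2.2338
f*(5.935) = (y-b)^2/(4a) = (5.935 + 3)^2/(4*2)
= 79.8342/8 = 9.9793


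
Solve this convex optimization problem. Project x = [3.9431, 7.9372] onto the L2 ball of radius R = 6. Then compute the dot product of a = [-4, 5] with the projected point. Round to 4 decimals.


Step 1: Compute ||x|| (intermediates to 6 decimals).
||x|| = sqrt(3.9431^2 + 7.9372^2) = 8.862685
Step 2: Project.
Since ||x|| > R, scale = R/||x|| = 6/8.862685 = 0.676996, proj(x) = scale * x
proj(x) = [2.669463, 5.373453]
Step 3: Dot product.
a^T * proj(x) = -4*2.669463 + 5*5.373453 = 16.1894


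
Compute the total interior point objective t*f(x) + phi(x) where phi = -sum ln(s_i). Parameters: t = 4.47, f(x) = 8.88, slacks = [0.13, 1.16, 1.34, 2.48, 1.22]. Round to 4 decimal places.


Step 1: Compute log-barrier.
ln values: [-2.0402, 0.1484, 0.2927, 0.9083, 0.1989]
phi = -(-2.0402 + 0.1484 + 0.2927 + 0.9083 + 0.1989) = 0.492
Step 2: Compute augmented objective.
t*f(x) = 4.47*8.88 = 39.6936
Total = 39.6936 + 0.492 = 40.1856


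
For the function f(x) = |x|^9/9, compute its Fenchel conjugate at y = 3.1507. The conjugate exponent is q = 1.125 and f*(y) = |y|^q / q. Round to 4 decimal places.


The conjugate exponent q satisfies 1/p + 1/q = 1.
p = 9, so q = 9/(9 - 1) = 1.125
|y|^q = 3.1507^1.125 = 3.6367
f*(3.1507) = 3.6367 / 1.125 = 3.2326


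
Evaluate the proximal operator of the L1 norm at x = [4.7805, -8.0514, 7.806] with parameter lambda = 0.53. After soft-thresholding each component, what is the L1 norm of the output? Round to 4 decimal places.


Soft-thresholding with lambda = 0.53:
prox(4.7805) = sign(4.7805)*max(|4.7805| - 0.53, 0) = 4.2505
prox(-8.0514) = sign(-8.0514)*max(|-8.0514| - 0.53, 0) = -7.5214
prox(7.806) = sign(7.806)*max(|7.806| - 0.53, 0) = 7.276
prox(x) = [4.2505, -7.5214, 7.276]
||prox(x)||_1 = 4.2505 + 7.5214 + 7.276 = 19.0479


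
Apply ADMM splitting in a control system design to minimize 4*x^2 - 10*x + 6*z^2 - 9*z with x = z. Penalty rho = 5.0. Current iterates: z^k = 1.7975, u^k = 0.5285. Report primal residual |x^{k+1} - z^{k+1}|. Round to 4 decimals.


ADMM iteration with rho = 5.0, z^k = 1.7975, u^k = 0.5285
Step 1: x-update.
Minimize 4*x^2 - 10*x + (5.0/2)*(x - 1.7975 + 0.5285)^2
FOC: (2*4 + 5.0)*x = 10 + 5.0*(1.7975 - 0.5285)
x^{k+1} = 1.2573
Step 2: z-update.
Minimize 6*z^2 - 9*z + (5.0/2)*(1.2573 - z + 0.5285)^2
FOC: (2*6 + 5.0)*z = 9 + 5.0*(1.2573 + 0.5285)
z^{k+1} = 1.0546
Step 3: u-update.
u^{k+1} = 0.5285 + 1.2573 - 1.0546 = 0.7312
Step 4: Primal residual = |1.2573 - 1.0546| = 0.2027


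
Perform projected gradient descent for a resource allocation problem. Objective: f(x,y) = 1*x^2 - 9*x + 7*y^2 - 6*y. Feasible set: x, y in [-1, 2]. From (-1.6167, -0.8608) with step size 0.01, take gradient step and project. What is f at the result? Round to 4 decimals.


Step 1: Compute gradient at (-1.6167, -0.8608).
grad_x = 2*1*-1.6167 - 9 = -12.2334
grad_y = 2*7*-0.8608 - 6 = -18.0512
Step 2: Gradient step.
x_raw = -1.6167 - 0.01*-12.2334 = -1.4944
y_raw = -0.8608 - 0.01*-18.0512 = -0.6803
Step 3: Project onto [-1, 2].
x_proj = clip(-1.4944) = -1.0
y_proj = clip(-0.6803) = -0.6803
Step 4: Evaluate f.
f(-1.0, -0.6803) = 17.3213


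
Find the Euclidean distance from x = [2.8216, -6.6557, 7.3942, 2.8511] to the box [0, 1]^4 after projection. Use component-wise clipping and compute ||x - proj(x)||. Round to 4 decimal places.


Project each component onto [0, 1].
clip(2.8216) = 1.0, clip(-6.6557) = 0.0, clip(7.3942) = 1.0, clip(2.8511) = 1.0
Projection = [1.0, 0.0, 1.0, 1.0]
Squared diffs: [3.3182, 44.2983, 40.8858, 3.4266]
Distance = sqrt(91.9289) = 9.588


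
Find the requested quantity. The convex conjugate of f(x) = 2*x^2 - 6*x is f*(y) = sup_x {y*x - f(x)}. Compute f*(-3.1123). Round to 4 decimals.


f*(y) = sup_x {y*x - a*x^2 - b*x} = sup_x {(y-b)*x - a*x^2}
FOC: (y - b) - 2a*x = 0 => x* = (y - b)/(2a)
x* = (-3.1123 + 6)/(2*2) = 0.7219
f*(-3.1123) = (y-b)^2/(4a) = (-3.1123 + 6)^2/(4*2)
= 8.3388/8 = 1.0424


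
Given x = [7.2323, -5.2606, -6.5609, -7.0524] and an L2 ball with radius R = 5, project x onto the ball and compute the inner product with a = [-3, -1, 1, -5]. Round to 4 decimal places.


Step 1: Compute ||x|| (intermediates to 6 decimals).
||x|| = sqrt(7.2323^2 + (-5.2606)^2 + (-6.5609)^2 + (-7.0524)^2) = 13.143889
Step 2: Project.
Since ||x|| > R, scale = R/||x|| = 5/13.143889 = 0.380405, proj(x) = scale * x
proj(x) = [2.751203, -2.001159, -2.495799, -2.682768]
Step 3: Dot product.
a^T * proj(x) = -3*2.751203 - 1*(-2.001159) + 1*(-2.495799) - 5*(-2.682768) = 4.6656


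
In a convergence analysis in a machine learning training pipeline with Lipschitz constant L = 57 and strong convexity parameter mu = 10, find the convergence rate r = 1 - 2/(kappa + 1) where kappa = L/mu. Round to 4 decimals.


Step 1: Compute the condition number.
kappa = L/mu = 57/10 = 5.7
Step 2: Compute the convergence rate.
r = 1 - 2/(kappa + 1) = 1 - 2*mu/(L + mu) = (L - mu)/(L + mu) = 47/67 = 0.7015


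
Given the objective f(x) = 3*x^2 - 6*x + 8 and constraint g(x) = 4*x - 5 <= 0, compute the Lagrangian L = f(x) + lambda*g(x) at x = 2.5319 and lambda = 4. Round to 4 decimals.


Step 1: Evaluate f(x).
f(2.5319) = 3*2.5319^2 - 6*2.5319 + 8 = 12.0402
Step 2: Evaluate g(x).
g(2.5319) = 4*2.5319 - 5 = 5.1276
Step 3: Compute Lagrangian.
L = 12.0402 + 4*5.1276 = 32.5506


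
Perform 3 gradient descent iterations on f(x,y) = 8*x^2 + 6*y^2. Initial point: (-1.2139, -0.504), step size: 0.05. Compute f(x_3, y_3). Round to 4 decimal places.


Gradient descent on f(x,y) = 8*x^2 + 6*y^2.
Starting point: (-1.2139, -0.504), alpha = 0.05
Step 1: grad_x = 2*8*-1.2139 = -19.4224, grad_y = 2*6*-0.504 = -6.048
  x_1 = -1.2139 - 0.05*-19.4224 = -0.2428
  y_1 = -0.504 - 0.05*-6.048 = -0.2016
Step 2: grad_x = 2*8*-0.2428 = -3.8845, grad_y = 2*6*-0.2016 = -2.4192
  x_2 = -0.2428 - 0.05*-3.8845 = -0.0486
  y_2 = -0.2016 - 0.05*-2.4192 = -0.0806
Step 3: grad_x = 2*8*-0.0486 = -0.7769, grad_y = 2*6*-0.0806 = -0.9677
  x_3 = -0.0486 - 0.05*-0.7769 = -0.0097
  y_3 = -0.0806 - 0.05*-0.9677 = -0.0323
f(-0.0097, -0.0323) = 8*(-0.0097)^2 + 6*(-0.0323)^2 = 0.007


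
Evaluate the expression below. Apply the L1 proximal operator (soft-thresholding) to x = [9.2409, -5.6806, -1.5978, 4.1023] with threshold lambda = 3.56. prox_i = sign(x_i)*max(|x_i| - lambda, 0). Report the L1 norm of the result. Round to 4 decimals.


Soft-thresholding with lambda = 3.56:
prox(9.2409) = sign(9.2409)*max(|9.2409| - 3.56, 0) = 5.6809
prox(-5.6806) = sign(-5.6806)*max(|-5.6806| - 3.56, 0) = -2.1206
prox(-1.5978) = sign(-1.5978)*max(|-1.5978| - 3.56, 0) = 0.0
prox(4.1023) = sign(4.1023)*max(|4.1023| - 3.56, 0) = 0.5423
prox(x) = [5.6809, -2.1206, 0.0, 0.5423]
||prox(x)||_1 = 5.6809 + 2.1206 + 0.0 + 0.5423 = 8.3438


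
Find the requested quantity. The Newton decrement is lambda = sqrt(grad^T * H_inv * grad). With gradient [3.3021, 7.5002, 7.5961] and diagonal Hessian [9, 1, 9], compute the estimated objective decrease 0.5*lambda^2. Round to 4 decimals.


Step 1: H is diagonal, so H^(-1) * g = [0.3669, 7.5002, 0.844].
Step 2: g^T H^(-1) g = sum_i g_i^2 / H_ii
  = (3.3021)^2/9 + (7.5002)^2/1 + (7.5961)^2/9
  = 1.2115 + 56.253 + 6.4112 = 63.8757
Step 3: Objective decrease = 0.5 * g^T H^(-1) g = 31.9379


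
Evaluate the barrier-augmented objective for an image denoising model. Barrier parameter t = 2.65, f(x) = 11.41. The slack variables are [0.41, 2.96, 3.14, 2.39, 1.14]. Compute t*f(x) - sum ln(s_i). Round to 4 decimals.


Step 1: Compute log-barrier.
ln values: [-0.8916, 1.0852, 1.1442, 0.8713, 0.131]
phi = -(-0.8916 + 1.0852 + 1.1442 + 0.8713 + 0.131) = -2.3401
Step 2: Compute augmented objective.
t*f(x) = 2.65*11.41 = 30.2365
Total = 30.2365 - 2.3401 = 27.8964


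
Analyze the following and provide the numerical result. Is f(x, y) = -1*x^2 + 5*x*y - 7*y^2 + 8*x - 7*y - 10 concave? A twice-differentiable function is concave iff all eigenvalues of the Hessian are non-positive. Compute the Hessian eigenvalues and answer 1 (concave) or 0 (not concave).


The Hessian of f(x,y) = -1*x^2 + 5*x*y - 7*y^2 + 8*x - 7*y - 10 is:
H = [[-2, 5], [5, -14]]
Trace = -2 - 14 = -16
Determinant = -2*-14 - (5)^2 = 3
Discriminant = (-16)^2 - 4*3 = 244.0
Eigenvalues: lambda_1 = -15.8102, lambda_2 = -0.1898
The function is concave.

1


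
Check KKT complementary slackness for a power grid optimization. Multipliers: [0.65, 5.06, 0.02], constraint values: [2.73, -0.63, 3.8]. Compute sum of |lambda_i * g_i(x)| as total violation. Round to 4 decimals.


KKT complementary slackness check:
lambda_1 * g_1 = 0.65 * 2.73 = 1.7745
lambda_2 * g_2 = 5.06 * -0.63 = -3.1878
lambda_3 * g_3 = 0.02 * 3.8 = 0.076
Total violation = 1.7745 + 3.1878 + 0.076 = 5.0383


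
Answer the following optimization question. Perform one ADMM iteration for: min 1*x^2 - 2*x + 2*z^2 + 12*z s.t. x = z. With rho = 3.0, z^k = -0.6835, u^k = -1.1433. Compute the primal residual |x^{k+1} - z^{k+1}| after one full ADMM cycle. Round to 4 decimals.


ADMM iteration with rho = 3.0, z^k = -0.6835, u^k = -1.1433
Step 1: x-update.
Minimize 1*x^2 - 2*x + (3.0/2)*(x + 0.6835 - 1.1433)^2
FOC: (2*1 + 3.0)*x = 2 + 3.0*(-0.6835 + 1.1433)
x^{k+1} = 0.6759
Step 2: z-update.
Minimize 2*z^2 + 12*z + (3.0/2)*(0.6759 - z - 1.1433)^2
FOC: (2*2 + 3.0)*z = -12 + 3.0*(0.6759 - 1.1433)
z^{k+1} = -1.9146
Step 3: u-update.
u^{k+1} = -1.1433 + 0.6759 + 1.9146 = 1.4472
Step 4: Primal residual = |0.6759 + 1.9146| = 2.5905


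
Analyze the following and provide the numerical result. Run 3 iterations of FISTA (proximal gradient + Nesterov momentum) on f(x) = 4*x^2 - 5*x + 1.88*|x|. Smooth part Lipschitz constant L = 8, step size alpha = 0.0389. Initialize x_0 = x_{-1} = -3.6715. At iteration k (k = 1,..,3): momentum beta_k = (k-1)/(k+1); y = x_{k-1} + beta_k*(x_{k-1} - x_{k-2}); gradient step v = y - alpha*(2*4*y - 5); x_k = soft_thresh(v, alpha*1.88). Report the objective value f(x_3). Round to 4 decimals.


FISTA on f(x) = 4*x^2 - 5*x + 1.88*|x|
L = 8, alpha = 0.0389
Iteration 1: beta = 0.0, y = -3.6715 + 0.0*(-3.6715 + 3.6715) = -3.6715
  grad(y) = -34.372, v = y - alpha*grad = -2.3344
  prox(v) = soft_thresh(-2.3344, 0.0731) = -2.2613
Iteration 2: beta = 0.3333, y = -2.2613 + 0.3333*(-2.2613 + 3.6715) = -1.7912
  grad(y) = -19.3298, v = y - alpha*grad = -1.0393
  prox(v) = soft_thresh(-1.0393, 0.0731) = -0.9662
Iteration 3: beta = 0.5, y = -0.9662 + 0.5*(-0.9662 + 2.2613) = -0.3186
  grad(y) = -7.5488, v = y - alpha*grad = -0.025
  prox(v) = soft_thresh(-0.025, 0.0731) = 0.0
f(x_3) = 4*0.0^2 - 5*0.0 + 1.88*|0.0| = 0.0


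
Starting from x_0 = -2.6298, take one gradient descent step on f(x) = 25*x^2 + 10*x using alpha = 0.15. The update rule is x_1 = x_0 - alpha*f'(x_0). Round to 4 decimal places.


We compute the gradient at x_0 and apply the update.
f'(x) = 50*x + 10
f'(-2.6298) = 50*-2.6298 + 10 = -121.49
x_1 = -2.6298 - 0.15*-121.49 = 15.5937


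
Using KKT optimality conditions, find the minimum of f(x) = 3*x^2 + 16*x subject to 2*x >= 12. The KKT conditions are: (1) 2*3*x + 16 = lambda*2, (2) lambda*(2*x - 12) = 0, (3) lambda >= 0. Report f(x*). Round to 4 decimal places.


Step 1: Try lambda = 0 (constraint inactive).
x_unc = -16/(2*3) = -2.6667
Check: 2*-2.6667 = -5.3334 < 12 -- violated!
Step 2: Constraint must be active: 2*x = 12
x* = 12/2 = 6.0
lambda = (2*3*6.0 + 16)/2 = 26.0
Step 3: Compute optimal value.
f(x*) = 3*6.0^2 + 16*6.0 = 204.0


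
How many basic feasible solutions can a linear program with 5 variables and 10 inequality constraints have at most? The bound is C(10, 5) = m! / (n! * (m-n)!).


Each vertex corresponds to some choice of n active constraints out of m, so the number of vertices is at most C(m, n) = m! / (n!(m-n)!).
m = 10, n = 5
Numerator: 10 * 9 * 8 * 7 * 6
Denominator: 5! = 120
C(10, 5) = 252


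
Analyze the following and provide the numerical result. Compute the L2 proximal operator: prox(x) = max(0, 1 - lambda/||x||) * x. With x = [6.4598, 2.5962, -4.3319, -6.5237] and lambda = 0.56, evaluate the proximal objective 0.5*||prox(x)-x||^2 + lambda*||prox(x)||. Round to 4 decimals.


Step 1: Compute ||x||.
||x|| = 10.4782
Step 2: Compute scaling factor.
scale = max(0, 1 - 0.56/10.4782) = 0.9466
Step 3: prox(x) = [6.1146, 2.4574, -4.1004, -6.175]
||prox(x)|| = 9.9182
Step 4: Proximal objective.
0.5*||prox-x||^2 = 0.1568
lambda*||prox|| = 5.5542
Total = 5.711


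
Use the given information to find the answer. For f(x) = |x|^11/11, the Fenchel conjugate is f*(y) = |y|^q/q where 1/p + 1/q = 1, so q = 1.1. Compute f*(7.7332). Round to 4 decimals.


The conjugate exponent q satisfies 1/p + 1/q = 1.
p = 11, so q = 11/(11 - 1) = 1.1
|y|^q = 7.7332^1.1 = 9.4884
f*(7.7332) = 9.4884 / 1.1 = 8.6259


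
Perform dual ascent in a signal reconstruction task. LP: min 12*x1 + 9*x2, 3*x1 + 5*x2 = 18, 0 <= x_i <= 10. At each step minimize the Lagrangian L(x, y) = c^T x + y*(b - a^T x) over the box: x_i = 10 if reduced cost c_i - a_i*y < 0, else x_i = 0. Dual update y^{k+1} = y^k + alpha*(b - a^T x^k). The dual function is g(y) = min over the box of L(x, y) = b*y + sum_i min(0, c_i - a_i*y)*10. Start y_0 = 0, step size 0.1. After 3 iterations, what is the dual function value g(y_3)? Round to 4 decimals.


Dual ascent for LP: min 12*x1 + 9*x2, 3*x1 + 5*x2 = 18, 0 <= x_i <= 10
Step 1: y^k = 0.0, reduced costs: (12.0, 9.0)
  x^k = (0.0, 0.0), subgradient = b - a^T x = 18.0
  y^{k+1} = 0.0 + 0.1*18.0 = 1.8
Step 2: y^k = 1.8, reduced costs: (6.6, 0.0)
  x^k = (0.0, 0.0), subgradient = b - a^T x = 18.0
  y^{k+1} = 1.8 + 0.1*18.0 = 3.6
Step 3: y^k = 3.6, reduced costs: (1.2, -9.0)
  x^k = (0.0, 10.0), subgradient = b - a^T x = -32.0
  y^{k+1} = 3.6 + 0.1*-32.0 = 0.4
Dual objective at y_3 = 0.4: reduced costs (10.8, 7.0), box minimizer x = (0.0, 0.0)
g(y_3) = b*y + (c1 - a1*y)*x1 + (c2 - a2*y)*x2 = 18*0.4 + 10.8*0.0 + 7.0*0.0 = 7.2 + 0.0 + 0.0 = 7.2


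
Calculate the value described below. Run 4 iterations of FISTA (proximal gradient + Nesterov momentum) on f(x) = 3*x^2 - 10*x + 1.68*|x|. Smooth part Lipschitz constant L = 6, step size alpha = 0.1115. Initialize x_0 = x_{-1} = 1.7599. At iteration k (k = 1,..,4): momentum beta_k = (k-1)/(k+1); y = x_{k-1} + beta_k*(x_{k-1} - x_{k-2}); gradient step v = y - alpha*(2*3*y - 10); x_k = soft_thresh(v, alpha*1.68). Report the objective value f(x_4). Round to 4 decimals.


FISTA on f(x) = 3*x^2 - 10*x + 1.68*|x|
L = 6, alpha = 0.1115
Iteration 1: beta = 0.0, y = 1.7599 + 0.0*(1.7599 - 1.7599) = 1.7599
  grad(y) = 0.5594, v = y - alpha*grad = 1.6975
  prox(v) = soft_thresh(1.6975, 0.1873) = 1.5102
Iteration 2: beta = 0.3333, y = 1.5102 + 0.3333*(1.5102 - 1.7599) = 1.427
  grad(y) = -1.4381, v = y - alpha*grad = 1.5873
  prox(v) = soft_thresh(1.5873, 0.1873) = 1.4
Iteration 3: beta = 0.5, y = 1.4 + 0.5*(1.4 - 1.5102) = 1.3449
  grad(y) = -1.9305, v = y - alpha*grad = 1.5602
  prox(v) = soft_thresh(1.5602, 0.1873) = 1.3728
Iteration 4: beta = 0.6, y = 1.3728 + 0.6*(1.3728 - 1.4) = 1.3565
  grad(y) = -1.8607, v = y - alpha*grad = 1.564
  prox(v) = soft_thresh(1.564, 0.1873) = 1.3767
f(x_4) = 3*1.3767^2 - 10*1.3767 + 1.68*|1.3767| = -5.7682


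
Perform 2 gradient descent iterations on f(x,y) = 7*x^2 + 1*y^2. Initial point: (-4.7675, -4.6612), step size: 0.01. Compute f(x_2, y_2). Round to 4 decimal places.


Gradient descent on f(x,y) = 7*x^2 + 1*y^2.
Starting point: (-4.7675, -4.6612), alpha = 0.01
Step 1: grad_x = 2*7*-4.7675 = -66.745, grad_y = 2*1*-4.6612 = -9.3224
  x_1 = -4.7675 - 0.01*-66.745 = -4.1001
  y_1 = -4.6612 - 0.01*-9.3224 = -4.568
Step 2: grad_x = 2*7*-4.1001 = -57.4007, grad_y = 2*1*-4.568 = -9.136
  x_2 = -4.1001 - 0.01*-57.4007 = -3.526
  y_2 = -4.568 - 0.01*-9.136 = -4.4766
f(-3.526, -4.4766) = 7*(-3.526)^2 + 1*(-4.4766)^2 = 107.0709


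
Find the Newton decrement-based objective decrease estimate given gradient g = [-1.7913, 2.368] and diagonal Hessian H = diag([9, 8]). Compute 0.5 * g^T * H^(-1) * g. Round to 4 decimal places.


Step 1: H is diagonal, so H^(-1) * g = [-0.199, 0.296].
Step 2: g^T H^(-1) g = sum_i g_i^2 / H_ii
  = (-1.7913)^2/9 + (2.368)^2/8
  = 0.3565 + 0.7009 = 1.0575
Step 3: Objective decrease = 0.5 * g^T H^(-1) g = 0.5287


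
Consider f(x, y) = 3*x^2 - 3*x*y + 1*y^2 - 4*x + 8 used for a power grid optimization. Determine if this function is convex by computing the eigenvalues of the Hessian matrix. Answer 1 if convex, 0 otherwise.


The Hessian of f(x,y) = 3*x^2 - 3*x*y + 1*y^2 - 4*x + 8 is:
H = [[6, -3], [-3, 2]]
Trace = 6 + 2 = 8
Determinant = 6*2 - (-3)^2 = 3
Discriminant = (8)^2 - 4*3 = 52.0
Eigenvalues: lambda_1 = 0.3944, lambda_2 = 7.6056
The function is convex.

1


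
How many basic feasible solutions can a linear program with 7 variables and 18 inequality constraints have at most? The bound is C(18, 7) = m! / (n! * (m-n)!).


Each vertex corresponds to some choice of n active constraints out of m, so the number of vertices is at most C(m, n) = m! / (n!(m-n)!).
m = 18, n = 7
Numerator: 18 * 17 * 16 * 15 * 14 * 13 * 12
Denominator: 7! = 5040
C(18, 7) = 31824


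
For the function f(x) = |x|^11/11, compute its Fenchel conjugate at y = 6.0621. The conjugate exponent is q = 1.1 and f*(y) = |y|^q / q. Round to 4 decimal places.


The conjugate exponent q satisfies 1/p + 1/q = 1.
p = 11, so q = 11/(11 - 1) = 1.1
|y|^q = 6.0621^1.1 = 7.2591
f*(6.0621) = 7.2591 / 1.1 = 6.5992


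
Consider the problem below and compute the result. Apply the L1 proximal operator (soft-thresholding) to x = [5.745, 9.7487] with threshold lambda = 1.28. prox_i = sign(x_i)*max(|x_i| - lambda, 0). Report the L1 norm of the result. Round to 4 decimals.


Soft-thresholding with lambda = 1.28:
prox(5.745) = sign(5.745)*max(|5.745| - 1.28, 0) = 4.465
prox(9.7487) = sign(9.7487)*max(|9.7487| - 1.28, 0) = 8.4687
prox(x) = [4.465, 8.4687]
||prox(x)||_1 = 4.465 + 8.4687 = 12.9337


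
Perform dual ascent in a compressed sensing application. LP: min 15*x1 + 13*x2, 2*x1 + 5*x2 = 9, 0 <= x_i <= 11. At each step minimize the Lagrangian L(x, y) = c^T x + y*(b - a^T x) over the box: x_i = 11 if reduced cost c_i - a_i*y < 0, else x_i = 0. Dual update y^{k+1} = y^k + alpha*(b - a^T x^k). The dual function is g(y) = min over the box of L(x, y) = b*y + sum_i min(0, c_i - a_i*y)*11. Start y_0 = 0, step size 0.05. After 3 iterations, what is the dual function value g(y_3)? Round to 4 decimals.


Dual ascent for LP: min 15*x1 + 13*x2, 2*x1 + 5*x2 = 9, 0 <= x_i <= 11
Step 1: y^k = 0.0, reduced costs: (15.0, 13.0)
  x^k = (0.0, 0.0), subgradient = b - a^T x = 9.0
  y^{k+1} = 0.0 + 0.05*9.0 = 0.45
Step 2: y^k = 0.45, reduced costs: (14.1, 10.75)
  x^k = (0.0, 0.0), subgradient = b - a^T x = 9.0
  y^{k+1} = 0.45 + 0.05*9.0 = 0.9
Step 3: y^k = 0.9, reduced costs: (13.2, 8.5)
  x^k = (0.0, 0.0), subgradient = b - a^T x = 9.0
  y^{k+1} = 0.9 + 0.05*9.0 = 1.35
Dual objective at y_3 = 1.35: reduced costs (12.3, 6.25), box minimizer x = (0.0, 0.0)
g(y_3) = b*y + (c1 - a1*y)*x1 + (c2 - a2*y)*x2 = 9*1.35 + 12.3*0.0 + 6.25*0.0 = 12.15 + 0.0 + 0.0 = 12.15


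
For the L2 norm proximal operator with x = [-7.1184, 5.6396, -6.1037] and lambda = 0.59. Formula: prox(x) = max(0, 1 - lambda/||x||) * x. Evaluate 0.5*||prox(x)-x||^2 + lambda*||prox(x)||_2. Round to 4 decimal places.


Step 1: Compute ||x||.
||x|| = 10.9422
Step 2: Compute scaling factor.
scale = max(0, 1 - 0.59/10.9422) = 0.9461
Step 3: prox(x) = [-6.7346, 5.3355, -5.7746]
||prox(x)|| = 10.3522
Step 4: Proximal objective.
0.5*||prox-x||^2 = 0.1741
lambda*||prox|| = 6.1078
Total = 6.2819


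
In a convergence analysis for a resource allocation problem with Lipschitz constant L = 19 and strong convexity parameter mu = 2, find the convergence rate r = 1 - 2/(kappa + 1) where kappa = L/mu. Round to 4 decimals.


Step 1: Compute the condition number.
kappa = L/mu = 19/2 = 9.5
Step 2: Compute the convergence rate.
r = 1 - 2/(kappa + 1) = 1 - 2*mu/(L + mu) = (L - mu)/(L + mu) = 17/21 = 0.8095


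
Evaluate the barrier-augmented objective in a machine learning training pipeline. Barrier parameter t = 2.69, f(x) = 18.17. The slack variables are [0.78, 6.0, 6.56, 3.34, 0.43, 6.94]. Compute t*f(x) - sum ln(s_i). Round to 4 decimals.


Step 1: Compute log-barrier.
ln values: [-0.2485, 1.7918, 1.881, 1.206, -0.844, 1.9373]
phi = -(-0.2485 + 1.7918 + 1.881 + 1.206 - 0.844 + 1.9373) = -5.7236
Step 2: Compute augmented objective.
t*f(x) = 2.69*18.17 = 48.8773
Total = 48.8773 - 5.7236 = 43.1537


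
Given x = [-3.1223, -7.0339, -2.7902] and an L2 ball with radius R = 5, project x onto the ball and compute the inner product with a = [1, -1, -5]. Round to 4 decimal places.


Step 1: Compute ||x|| (intermediates to 6 decimals).
||x|| = sqrt((-3.1223)^2 + (-7.0339)^2 + (-2.7902)^2) = 8.185947
Step 2: Project.
Since ||x|| > R, scale = R/||x|| = 5/8.185947 = 0.610803, proj(x) = scale * x
proj(x) = [-1.90711, -4.296327, -1.704263]
Step 3: Dot product.
a^T * proj(x) = 1*(-1.90711) - 1*(-4.296327) - 5*(-1.704263) = 10.9105


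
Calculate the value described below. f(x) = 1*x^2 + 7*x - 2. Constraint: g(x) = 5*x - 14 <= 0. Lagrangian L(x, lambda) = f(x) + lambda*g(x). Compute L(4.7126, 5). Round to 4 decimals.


Step 1: Evaluate f(x).
f(4.7126) = 1*4.7126^2 + 7*4.7126 - 2 = 53.1968
Step 2: Evaluate g(x).
g(4.7126) = 5*4.7126 - 14 = 9.563
Step 3: Compute Lagrangian.
L = 53.1968 + 5*9.563 = 101.0118


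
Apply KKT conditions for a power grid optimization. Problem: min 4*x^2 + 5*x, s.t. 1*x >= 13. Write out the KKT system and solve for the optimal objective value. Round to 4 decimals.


Step 1: Try lambda = 0 (constraint inactive).
x_unc = -5/(2*4) = -0.625
Check: 1*-0.625 = -0.625 < 13 -- violated!
Step 2: Constraint must be active: 1*x = 13
x* = 13/1 = 13.0
lambda = (2*4*13.0 + 5)/1 = 109.0
Step 3: Compute optimal value.
f(x*) = 4*13.0^2 + 5*13.0 = 741.0


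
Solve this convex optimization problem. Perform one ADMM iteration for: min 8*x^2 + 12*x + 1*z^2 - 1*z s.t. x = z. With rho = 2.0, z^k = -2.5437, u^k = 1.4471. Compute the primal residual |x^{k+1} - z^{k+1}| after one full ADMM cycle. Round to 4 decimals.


ADMM iteration with rho = 2.0, z^k = -2.5437, u^k = 1.4471
Step 1: x-update.
Minimize 8*x^2 + 12*x + (2.0/2)*(x + 2.5437 + 1.4471)^2
FOC: (2*8 + 2.0)*x = -12 + 2.0*(-2.5437 - 1.4471)
x^{k+1} = -1.1101
Step 2: z-update.
Minimize 1*z^2 - 1*z + (2.0/2)*(-1.1101 - z + 1.4471)^2
FOC: (2*1 + 2.0)*z = 1 + 2.0*(-1.1101 + 1.4471)
z^{k+1} = 0.4185
Step 3: u-update.
u^{k+1} = 1.4471 - 1.1101 - 0.4185 = -0.0815
Step 4: Primal residual = |-1.1101 - 0.4185| = 1.5286


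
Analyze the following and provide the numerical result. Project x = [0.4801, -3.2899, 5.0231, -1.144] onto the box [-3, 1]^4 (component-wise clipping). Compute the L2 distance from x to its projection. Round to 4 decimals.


Project each component onto [-3, 1].
clip(0.4801) = 0.4801, clip(-3.2899) = -3.0, clip(5.0231) = 1.0, clip(-1.144) = -1.144
Projection = [0.4801, -3.0, 1.0, -1.144]
Squared diffs: [0.0, 0.084, 16.1853, 0.0]
Distance = sqrt(16.2693) = 4.0335


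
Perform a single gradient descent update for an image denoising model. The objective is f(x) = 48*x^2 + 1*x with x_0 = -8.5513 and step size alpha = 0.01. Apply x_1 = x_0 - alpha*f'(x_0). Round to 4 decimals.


We compute the gradient at x_0 and apply the update.
f'(x) = 96*x + 1
f'(-8.5513) = 96*-8.5513 + 1 = -819.9248
x_1 = -8.5513 - 0.01*-819.9248 = -0.3521


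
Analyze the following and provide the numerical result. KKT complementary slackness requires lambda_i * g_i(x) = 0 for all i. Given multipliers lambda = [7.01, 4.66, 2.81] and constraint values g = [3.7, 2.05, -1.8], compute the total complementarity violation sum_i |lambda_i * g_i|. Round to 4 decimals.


KKT complementary slackness check:
lambda_1 * g_1 = 7.01 * 3.7 = 25.937
lambda_2 * g_2 = 4.66 * 2.05 = 9.553
lambda_3 * g_3 = 2.81 * -1.8 = -5.058
Total violation = 25.937 + 9.553 + 5.058 = 40.548


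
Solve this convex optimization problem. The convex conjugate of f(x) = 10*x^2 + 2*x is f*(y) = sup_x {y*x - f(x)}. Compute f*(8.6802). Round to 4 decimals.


f*(y) = sup_x {y*x - a*x^2 - b*x} = sup_x {(y-b)*x - a*x^2}
FOC: (y - b) - 2a*x = 0 => x* = (y - b)/(2a)
x* = (8.6802 - 2)/(2*10) = 0.334
f*(8.6802) = (y-b)^2/(4a) = (8.6802 - 2)^2/(4*10)
= 44.6251/40 = 1.1156


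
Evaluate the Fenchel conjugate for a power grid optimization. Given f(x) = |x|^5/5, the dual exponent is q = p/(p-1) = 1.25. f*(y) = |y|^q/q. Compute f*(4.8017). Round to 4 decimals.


The conjugate exponent q satisfies 1/p + 1/q = 1.
p = 5, so q = 5/(5 - 1) = 1.25
|y|^q = 4.8017^1.25 = 7.1079
f*(4.8017) = 7.1079 / 1.25 = 5.6864


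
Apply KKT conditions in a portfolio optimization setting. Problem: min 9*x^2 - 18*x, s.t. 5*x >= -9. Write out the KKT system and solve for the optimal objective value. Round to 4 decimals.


Step 1: Try lambda = 0 (constraint inactive).
Stationarity: 2*9*x - 18 = 0
x* = 18/(2*9) = 1.0
Check constraint: 5*1.0 = 5.0 >= -9 -- satisfied.
Step 2: Compute optimal value.
f(x*) = 9*1.0^2 - 18*1.0 = -9.0


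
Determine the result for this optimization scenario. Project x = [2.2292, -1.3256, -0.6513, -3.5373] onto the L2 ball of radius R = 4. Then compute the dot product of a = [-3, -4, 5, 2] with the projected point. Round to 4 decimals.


Step 1: Compute ||x|| (intermediates to 6 decimals).
||x|| = sqrt(2.2292^2 + (-1.3256)^2 + (-0.6513)^2 + (-3.5373)^2) = 4.434324
Step 2: Project.
Since ||x|| > R, scale = R/||x|| = 4/4.434324 = 0.902054, proj(x) = scale * x
proj(x) = [2.010859, -1.195763, -0.587508, -3.190836]
Step 3: Dot product.
a^T * proj(x) = -3*2.010859 - 4*(-1.195763) + 5*(-0.587508) + 2*(-3.190836) = -10.5687


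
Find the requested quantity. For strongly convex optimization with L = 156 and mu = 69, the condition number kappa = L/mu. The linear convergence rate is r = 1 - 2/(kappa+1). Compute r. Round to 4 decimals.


Step 1: Compute the condition number.
kappa = L/mu = 156/69 = 2.2609
Step 2: Compute the convergence rate.
r = 1 - 2/(kappa + 1) = 1 - 2*mu/(L + mu) = (L - mu)/(L + mu) = 87/225 = 0.3867


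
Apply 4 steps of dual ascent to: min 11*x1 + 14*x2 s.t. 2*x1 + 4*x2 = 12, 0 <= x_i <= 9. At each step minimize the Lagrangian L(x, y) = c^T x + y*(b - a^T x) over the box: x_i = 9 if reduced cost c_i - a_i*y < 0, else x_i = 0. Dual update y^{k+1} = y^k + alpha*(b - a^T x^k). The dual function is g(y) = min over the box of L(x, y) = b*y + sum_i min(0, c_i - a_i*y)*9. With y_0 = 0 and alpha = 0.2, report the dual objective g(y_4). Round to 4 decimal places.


Dual ascent for LP: min 11*x1 + 14*x2, 2*x1 + 4*x2 = 12, 0 <= x_i <= 9
Step 1: y^k = 0.0, reduced costs: (11.0, 14.0)
  x^k = (0.0, 0.0), subgradient = b - a^T x = 12.0
  y^{k+1} = 0.0 + 0.2*12.0 = 2.4
Step 2: y^k = 2.4, reduced costs: (6.2, 4.4)
  x^k = (0.0, 0.0), subgradient = b - a^T x = 12.0
  y^{k+1} = 2.4 + 0.2*12.0 = 4.8
Step 3: y^k = 4.8, reduced costs: (1.4, -5.2)
  x^k = (0.0, 9.0), subgradient = b - a^T x = -24.0
  y^{k+1} = 4.8 + 0.2*-24.0 = -0.0
Step 4: y^k = -0.0, reduced costs: (11.0, 14.0)
  x^k = (0.0, 0.0), subgradient = b - a^T x = 12.0
  y^{k+1} = -0.0 + 0.2*12.0 = 2.4
Dual objective at y_4 = 2.4: reduced costs (6.2, 4.4), box minimizer x = (0.0, 0.0)
g(y_4) = b*y + (c1 - a1*y)*x1 + (c2 - a2*y)*x2 = 12*2.4 + 6.2*0.0 + 4.4*0.0 = 28.8 + 0.0 + 0.0 = 28.8


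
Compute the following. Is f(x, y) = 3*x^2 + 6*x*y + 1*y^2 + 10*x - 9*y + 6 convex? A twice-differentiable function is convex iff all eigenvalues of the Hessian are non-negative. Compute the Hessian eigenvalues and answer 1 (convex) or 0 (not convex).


The Hessian of f(x,y) = 3*x^2 + 6*x*y + 1*y^2 + 10*x - 9*y + 6 is:
H = [[6, 6], [6, 2]]
Trace = 6 + 2 = 8
Determinant = 6*2 - (6)^2 = -24
Discriminant = (8)^2 - 4*-24 = 160.0
Eigenvalues: lambda_1 = -2.3246, lambda_2 = 10.3246
The function is not convex.

0


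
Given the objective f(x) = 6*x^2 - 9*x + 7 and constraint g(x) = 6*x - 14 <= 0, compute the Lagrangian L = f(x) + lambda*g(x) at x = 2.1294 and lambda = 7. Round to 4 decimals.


Step 1: Evaluate f(x).
f(2.1294) = 6*2.1294^2 - 9*2.1294 + 7 = 15.0415
Step 2: Evaluate g(x).
g(2.1294) = 6*2.1294 - 14 = -1.2236
Step 3: Compute Lagrangian.
L = 15.0415 + 7*-1.2236 = 6.4763


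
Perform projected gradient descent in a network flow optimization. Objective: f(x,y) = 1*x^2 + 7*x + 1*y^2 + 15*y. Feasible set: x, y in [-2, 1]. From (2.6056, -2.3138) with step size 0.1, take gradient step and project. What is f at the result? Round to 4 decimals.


Step 1: Compute gradient at (2.6056, -2.3138).
grad_x = 2*1*2.6056 + 7 = 12.2112
grad_y = 2*1*-2.3138 + 15 = 10.3724
Step 2: Gradient step.
x_raw = 2.6056 - 0.1*12.2112 = 1.3845
y_raw = -2.3138 - 0.1*10.3724 = -3.351
Step 3: Project onto [-2, 1].
x_proj = clip(1.3845) = 1.0
y_proj = clip(-3.351) = -2.0
Step 4: Evaluate f.
f(1.0, -2.0) = -18.0


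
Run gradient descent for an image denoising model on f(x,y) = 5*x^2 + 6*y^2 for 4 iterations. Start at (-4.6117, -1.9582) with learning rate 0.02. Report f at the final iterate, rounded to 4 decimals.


Gradient descent on f(x,y) = 5*x^2 + 6*y^2.
Starting point: (-4.6117, -1.9582), alpha = 0.02
Step 1: grad_x = 2*5*-4.6117 = -46.117, grad_y = 2*6*-1.9582 = -23.4984
  x_1 = -4.6117 - 0.02*-46.117 = -3.6894
  y_1 = -1.9582 - 0.02*-23.4984 = -1.4882
Step 2: grad_x = 2*5*-3.6894 = -36.8936, grad_y = 2*6*-1.4882 = -17.8588
  x_2 = -3.6894 - 0.02*-36.8936 = -2.9515
  y_2 = -1.4882 - 0.02*-17.8588 = -1.1311
Step 3: grad_x = 2*5*-2.9515 = -29.5149, grad_y = 2*6*-1.1311 = -13.5727
  x_3 = -2.9515 - 0.02*-29.5149 = -2.3612
  y_3 = -1.1311 - 0.02*-13.5727 = -0.8596
Step 4: grad_x = 2*5*-2.3612 = -23.6119, grad_y = 2*6*-0.8596 = -10.3152
  x_4 = -2.3612 - 0.02*-23.6119 = -1.889
  y_4 = -0.8596 - 0.02*-10.3152 = -0.6533
f(-1.889, -0.6533) = 5*(-1.889)^2 + 6*(-0.6533)^2 = 20.4015
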